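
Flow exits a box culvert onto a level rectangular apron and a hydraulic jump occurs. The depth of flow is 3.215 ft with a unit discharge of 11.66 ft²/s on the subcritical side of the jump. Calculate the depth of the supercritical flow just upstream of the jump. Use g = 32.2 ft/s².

y₁ = 0.6752 ft

V₂ = q/y₂ = 11.66/3.215 = 3.627 ft/s; Fr₂ = V₂/√(g·y₂) = 0.3565.
Since the conjugate-depth ratio holds either way, y₁/y₂ = ½[√(1 + 8Fr₂²) − 1] = ½[√2.0165 − 1] = 0.2100.
y₁ = 0.2100 × 3.215 = 0.6752 ft.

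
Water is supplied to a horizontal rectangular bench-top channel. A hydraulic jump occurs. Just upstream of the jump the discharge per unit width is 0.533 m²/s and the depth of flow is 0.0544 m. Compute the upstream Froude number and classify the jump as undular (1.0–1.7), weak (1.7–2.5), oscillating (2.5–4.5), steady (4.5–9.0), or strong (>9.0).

V₁ = q/y₁ = 0.533/0.0544 = 9.80 m/s. Fr₁ = V₁/√(g·y₁) = 9.80/√(9.81×0.0544) = 13.4.
Fr₁ = 13.4 lies in the strong range.

Fr₁ = 13.4; strong jump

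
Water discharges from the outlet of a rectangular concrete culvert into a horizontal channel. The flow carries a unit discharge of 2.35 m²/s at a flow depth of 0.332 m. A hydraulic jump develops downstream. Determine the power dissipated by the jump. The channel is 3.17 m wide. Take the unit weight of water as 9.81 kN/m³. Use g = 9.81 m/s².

V₁ = q/y₁ = 2.35/0.332 = 7.08 m/s. Fr₁ = V₁/√(g·y₁) = 7.08/√(9.81×0.332) = 3.92.
By Bélanger, y₂/y₁ = ½[√(1 + 8Fr₁²) − 1] = ½[√124.1 − 1] = 5.07.
y₂ = 5.07 × 0.332 = 1.68 m.
Head loss: ΔE = (y₂ − y₁)³/(4y₁y₂) = (1.68 − 0.332)³/(4×0.332×1.68) = 2.47/2.24 = 1.10 m.
Q = q·b = 2.35 × 3.17 = 7.45 m³/s. P = γ·Q·ΔE = 9.81 × 7.45 × 1.10 = 80.6 kW.

P = 80.6 kW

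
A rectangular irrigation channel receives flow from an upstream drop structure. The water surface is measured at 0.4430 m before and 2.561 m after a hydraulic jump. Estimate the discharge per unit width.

For a rectangular channel the momentum equation gives q² = ½·g·y₁·y₂·(y₁ + y₂) = ½×9.81×0.4430×2.561×3.004 = 16.72.
q = √16.72 = 4.089 m²/s.

q = 4.089 m²/s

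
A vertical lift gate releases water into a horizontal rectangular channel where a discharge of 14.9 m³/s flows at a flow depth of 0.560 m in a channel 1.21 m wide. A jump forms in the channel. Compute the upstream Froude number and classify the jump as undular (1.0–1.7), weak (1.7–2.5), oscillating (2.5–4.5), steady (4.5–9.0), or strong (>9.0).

Fr₁ = 9.38; strong jump

q = Q/b = 14.9/1.21 = 12.3 m²/s; V₁ = q/y₁ = 22.0 m/s. Fr₁ = V₁/√(g·y₁) = 9.38.
Fr₁ = 9.38 lies in the strong range.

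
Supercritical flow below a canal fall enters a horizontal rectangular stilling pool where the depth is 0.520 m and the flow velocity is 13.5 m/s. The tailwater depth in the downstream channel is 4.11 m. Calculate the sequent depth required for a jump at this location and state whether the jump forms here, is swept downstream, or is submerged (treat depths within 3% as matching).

y₂ = 4.14 m; the jump forms here

Fr₁ = V₁/√(g·y₁) = 13.5/√(9.81×0.520) = 5.98.
Bélanger equation: y₂/y₁ = ½[√(1 + 8Fr₁²) − 1] = ½[√286.8 − 1] = 7.97.
y₂ = 7.97 × 0.520 = 4.14 m.
Tailwater y_tw = 4.11 m: y_tw ≈ y₂, so the jump forms here.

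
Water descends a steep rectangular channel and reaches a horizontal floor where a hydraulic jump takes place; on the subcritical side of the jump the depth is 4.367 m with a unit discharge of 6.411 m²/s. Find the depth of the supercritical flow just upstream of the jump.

y₁ = 0.4023 m

V₂ = q/y₂ = 6.411/4.367 = 1.468 m/s; Fr₂ = V₂/√(g·y₂) = 0.2243.
From the momentum equation (using Fr₂), y₁/y₂ = ½[√(1 + 8Fr₂²) − 1] = ½[√1.4025 − 1] = 0.09213.
y₁ = 0.09213 × 4.367 = 0.4023 m.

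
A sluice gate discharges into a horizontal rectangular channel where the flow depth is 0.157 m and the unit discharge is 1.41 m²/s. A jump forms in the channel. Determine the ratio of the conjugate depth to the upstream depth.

V₁ = q/y₁ = 1.41/0.157 = 8.98 m/s. Fr₁ = V₁/√(g·y₁) = 8.98/√(9.81×0.157) = 7.24.
Bélanger equation: y₂/y₁ = ½[√(1 + 8Fr₁²) − 1] = ½[√419.9 − 1] = 9.75.

y₂/y₁ = 9.75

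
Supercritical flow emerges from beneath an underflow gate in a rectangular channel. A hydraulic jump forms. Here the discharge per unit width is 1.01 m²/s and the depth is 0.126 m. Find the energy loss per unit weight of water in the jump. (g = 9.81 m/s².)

V₁ = q/y₁ = 1.01/0.126 = 8.02 m/s. Fr₁ = V₁/√(g·y₁) = 8.02/√(9.81×0.126) = 7.21.
Conjugate-depth relation: y₂/y₁ = ½[√(1 + 8Fr₁²) − 1] = ½[√416.9 − 1] = 9.71.
y₂ = 9.71 × 0.126 = 1.22 m.
V₂ = q/y₂ = 1.01/1.22 = 0.826 m/s. E₁ = y₁ + V₁²/2g = 3.40 m; E₂ = y₂ + V₂²/2g = 1.26 m. ΔE = E₁ − E₂ = 2.14 m.

ΔE = 2.14 m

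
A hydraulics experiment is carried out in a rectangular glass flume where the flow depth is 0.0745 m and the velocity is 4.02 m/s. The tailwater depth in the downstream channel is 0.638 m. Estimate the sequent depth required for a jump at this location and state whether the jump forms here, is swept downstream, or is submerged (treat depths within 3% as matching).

y₂ = 0.460 m; the jump is submerged

Fr₁ = V₁/√(g·y₁) = 4.02/√(9.81×0.0745) = 4.70.
Bélanger equation: y₂/y₁ = ½[√(1 + 8Fr₁²) − 1] = ½[√177.9 − 1] = 6.17.
y₂ = 6.17 × 0.0745 = 0.460 m.
Tailwater y_tw = 0.638 m: y_tw > y₂, so the jump is submerged.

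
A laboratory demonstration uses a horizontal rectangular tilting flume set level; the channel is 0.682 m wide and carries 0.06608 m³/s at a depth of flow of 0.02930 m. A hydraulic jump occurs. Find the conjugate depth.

y₂ = 0.2414 m

q = Q/b = 0.06608/0.682 = 0.09689 m²/s; V₁ = q/y₁ = 3.307 m/s. Fr₁ = V₁/√(g·y₁) = 6.168.
Bélanger equation: y₂/y₁ = ½[√(1 + 8Fr₁²) − 1] = ½[√305.36 − 1] = 8.237.
y₂ = 8.237 × 0.02930 = 0.2414 m.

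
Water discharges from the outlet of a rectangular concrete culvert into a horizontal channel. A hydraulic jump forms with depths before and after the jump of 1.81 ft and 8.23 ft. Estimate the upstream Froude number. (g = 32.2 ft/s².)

For a rectangular channel the momentum equation gives q² = ½·g·y₁·y₂·(y₁ + y₂) = ½×32.2×1.81×8.23×10.0 = 2408.
q = √2408 = 49.1 ft²/s.
V₁ = q/y₁ = 27.1 ft/s; Fr₁ = V₁/√(g·y₁) = 3.55.

Fr₁ = 3.55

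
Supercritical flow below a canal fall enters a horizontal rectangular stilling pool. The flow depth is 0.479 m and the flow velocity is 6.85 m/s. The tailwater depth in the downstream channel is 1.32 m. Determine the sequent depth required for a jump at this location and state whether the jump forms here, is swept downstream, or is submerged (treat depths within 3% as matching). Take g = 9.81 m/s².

y₂ = 1.91 m; the jump is swept downstream

Fr₁ = V₁/√(g·y₁) = 6.85/√(9.81×0.479) = 3.16.
By Bélanger, y₂/y₁ = ½[√(1 + 8Fr₁²) − 1] = ½[√80.89 − 1] = 4.00.
y₂ = 4.00 × 0.479 = 1.91 m.
Tailwater y_tw = 1.32 m: y_tw < y₂, so the jump is swept downstream.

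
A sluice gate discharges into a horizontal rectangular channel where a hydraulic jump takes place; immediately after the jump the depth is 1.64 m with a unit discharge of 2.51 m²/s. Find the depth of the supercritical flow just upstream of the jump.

y₁ = 0.386 m

V₂ = q/y₂ = 2.51/1.64 = 1.53 m/s; Fr₂ = V₂/√(g·y₂) = 0.382.
Since the conjugate-depth ratio holds either way, y₁/y₂ = ½[√(1 + 8Fr₂²) − 1] = ½[√2.165 − 1] = 0.236.
y₁ = 0.236 × 1.64 = 0.386 m.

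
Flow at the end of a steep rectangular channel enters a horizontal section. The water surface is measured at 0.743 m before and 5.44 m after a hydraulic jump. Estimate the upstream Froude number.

For a rectangular channel the momentum equation gives q² = ½·g·y₁·y₂·(y₁ + y₂) = ½×9.81×0.743×5.44×6.18 = 123.
q = √123 = 11.1 m²/s.
V₁ = q/y₁ = 14.9 m/s; Fr₁ = V₁/√(g·y₁) = 5.52.

Fr₁ = 5.52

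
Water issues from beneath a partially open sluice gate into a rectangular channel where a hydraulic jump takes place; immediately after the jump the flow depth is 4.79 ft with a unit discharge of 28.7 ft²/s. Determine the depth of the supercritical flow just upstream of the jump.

y₁ = 1.66 ft

V₂ = q/y₂ = 28.7/4.79 = 5.99 ft/s; Fr₂ = V₂/√(g·y₂) = 0.482.
From the momentum equation (using Fr₂), y₁/y₂ = ½[√(1 + 8Fr₂²) − 1] = ½[√2.862 − 1] = 0.346.
y₁ = 0.346 × 4.79 = 1.66 ft.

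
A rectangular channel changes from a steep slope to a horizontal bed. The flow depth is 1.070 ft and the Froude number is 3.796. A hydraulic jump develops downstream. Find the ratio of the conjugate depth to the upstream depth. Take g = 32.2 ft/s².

Fr₁ = 3.796 (given).
From the momentum equation for a rectangular channel, y₂/y₁ = ½[√(1 + 8Fr₁²) − 1] = ½[√116.28 − 1] = 4.892.

y₂/y₁ = 4.892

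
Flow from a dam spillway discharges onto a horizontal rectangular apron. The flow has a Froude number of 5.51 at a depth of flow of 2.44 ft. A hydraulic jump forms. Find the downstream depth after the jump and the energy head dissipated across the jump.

Fr₁ = 5.51 (given).
Sequent-depth ratio: y₂/y₁ = ½[√(1 + 8Fr₁²) − 1] = ½[√243.9 − 1] = 7.31.
y₂ = 7.31 × 2.44 = 17.8 ft.
Head loss: ΔE = (y₂ − y₁)³/(4y₁y₂) = (17.8 − 2.44)³/(4×2.44×17.8) = 3647/174 = 21.0 ft.

y₂ = 17.8 ft; ΔE = 21.0 ft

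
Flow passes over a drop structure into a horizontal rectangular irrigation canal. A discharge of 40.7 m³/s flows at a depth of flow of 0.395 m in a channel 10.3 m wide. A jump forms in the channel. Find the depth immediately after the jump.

q = Q/b = 40.7/10.3 = 3.95 m²/s; V₁ = q/y₁ = 10.0 m/s. Fr₁ = V₁/√(g·y₁) = 5.08.
From the momentum equation for a rectangular channel, y₂/y₁ = ½[√(1 + 8Fr₁²) − 1] = ½[√207.6 − 1] = 6.70.
y₂ = 6.70 × 0.395 = 2.65 m.

y₂ = 2.65 m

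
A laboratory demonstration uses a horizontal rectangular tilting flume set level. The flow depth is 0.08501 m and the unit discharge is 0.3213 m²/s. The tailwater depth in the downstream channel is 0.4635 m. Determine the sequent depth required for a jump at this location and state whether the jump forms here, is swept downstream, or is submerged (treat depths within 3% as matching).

y₂ = 0.4569 m; the jump forms here

V₁ = q/y₁ = 0.3213/0.08501 = 3.780 m/s. Fr₁ = V₁/√(g·y₁) = 3.780/√(9.81×0.08501) = 4.139.
Sequent-depth ratio: y₂/y₁ = ½[√(1 + 8Fr₁²) − 1] = ½[√138.04 − 1] = 5.374.
y₂ = 5.374 × 0.08501 = 0.4569 m.
Tailwater y_tw = 0.4635 m: y_tw ≈ y₂, so the jump forms here.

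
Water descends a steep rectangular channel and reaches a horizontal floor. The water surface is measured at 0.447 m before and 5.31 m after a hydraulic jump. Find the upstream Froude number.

For a rectangular channel the momentum equation gives q² = ½·g·y₁·y₂·(y₁ + y₂) = ½×9.81×0.447×5.31×5.76 = 67.0.
q = √67.0 = 8.19 m²/s.
V₁ = q/y₁ = 18.3 m/s; Fr₁ = V₁/√(g·y₁) = 8.75.

Fr₁ = 8.75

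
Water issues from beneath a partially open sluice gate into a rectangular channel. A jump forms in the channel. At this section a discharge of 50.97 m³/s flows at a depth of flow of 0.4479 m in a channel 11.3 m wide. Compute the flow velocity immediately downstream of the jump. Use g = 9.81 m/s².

q = Q/b = 50.97/11.3 = 4.511 m²/s; V₁ = q/y₁ = 10.07 m/s. Fr₁ = V₁/√(g·y₁) = 4.804.
Bélanger equation: y₂/y₁ = ½[√(1 + 8Fr₁²) − 1] = ½[√185.65 − 1] = 6.313.
y₂ = 6.313 × 0.4479 = 2.827 m.
V₂ = q/y₂ = 4.511/2.827 = 1.595 m/s.

V₂ = 1.595 m/s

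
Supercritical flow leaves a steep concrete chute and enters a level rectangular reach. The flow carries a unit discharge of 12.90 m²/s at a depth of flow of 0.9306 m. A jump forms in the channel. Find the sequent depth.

V₁ = q/y₁ = 12.90/0.9306 = 13.86 m/s. Fr₁ = V₁/√(g·y₁) = 13.86/√(9.81×0.9306) = 4.588.
Sequent-depth ratio: y₂/y₁ = ½[√(1 + 8Fr₁²) − 1] = ½[√169.39 − 1] = 6.007.
y₂ = 6.007 × 0.9306 = 5.591 m.

y₂ = 5.591 m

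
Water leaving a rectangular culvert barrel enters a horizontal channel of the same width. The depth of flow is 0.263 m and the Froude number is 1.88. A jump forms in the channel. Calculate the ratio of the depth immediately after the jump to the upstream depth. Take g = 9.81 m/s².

y₂/y₁ = 2.21

Fr₁ = 1.88 (given).
Sequent-depth ratio: y₂/y₁ = ½[√(1 + 8Fr₁²) − 1] = ½[√29.28 − 1] = 2.21.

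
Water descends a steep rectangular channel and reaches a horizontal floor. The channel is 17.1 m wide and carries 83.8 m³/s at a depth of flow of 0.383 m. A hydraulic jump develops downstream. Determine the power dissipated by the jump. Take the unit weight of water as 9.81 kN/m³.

q = Q/b = 83.8/17.1 = 4.90 m²/s; V₁ = q/y₁ = 12.8 m/s. Fr₁ = V₁/√(g·y₁) = 6.60.
Sequent-depth ratio: y₂/y₁ = ½[√(1 + 8Fr₁²) − 1] = ½[√349.6 − 1] = 8.85.
y₂ = 8.85 × 0.383 = 3.39 m.
V₂ = q/y₂ = 4.90/3.39 = 1.45 m/s. E₁ = y₁ + V₁²/2g = 8.73 m; E₂ = y₂ + V₂²/2g = 3.50 m. ΔE = E₁ − E₂ = 5.23 m.
P = γ·Q·ΔE = 9.81 × 83.8 × 5.23 = 4301 kW.

P = 4301 kW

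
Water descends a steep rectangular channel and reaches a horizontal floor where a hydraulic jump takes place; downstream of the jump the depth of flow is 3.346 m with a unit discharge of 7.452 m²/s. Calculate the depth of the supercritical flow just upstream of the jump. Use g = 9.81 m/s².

y₁ = 0.8135 m

V₂ = q/y₂ = 7.452/3.346 = 2.227 m/s; Fr₂ = V₂/√(g·y₂) = 0.3887.
The Bélanger relation is symmetric: y₁/y₂ = ½[√(1 + 8Fr₂²) − 1] = ½[√2.2089 − 1] = 0.2431.
y₁ = 0.2431 × 3.346 = 0.8135 m.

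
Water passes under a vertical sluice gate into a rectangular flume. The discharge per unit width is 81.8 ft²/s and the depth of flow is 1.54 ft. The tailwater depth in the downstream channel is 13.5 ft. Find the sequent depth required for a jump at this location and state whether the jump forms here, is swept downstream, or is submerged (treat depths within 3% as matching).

y₂ = 15.7 ft; the jump is swept downstream

V₁ = q/y₁ = 81.8/1.54 = 53.1 ft/s. Fr₁ = V₁/√(g·y₁) = 53.1/√(32.2×1.54) = 7.54.
By Bélanger, y₂/y₁ = ½[√(1 + 8Fr₁²) − 1] = ½[√456.2 − 1] = 10.2.
y₂ = 10.2 × 1.54 = 15.7 ft.
Tailwater y_tw = 13.5 ft: y_tw < y₂, so the jump is swept downstream.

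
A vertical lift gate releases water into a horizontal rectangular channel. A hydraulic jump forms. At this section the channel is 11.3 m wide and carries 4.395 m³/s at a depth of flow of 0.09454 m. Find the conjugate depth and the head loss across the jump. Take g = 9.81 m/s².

y₂ = 0.5258 m; ΔE = 0.4035 m

q = Q/b = 4.395/11.3 = 0.3889 m²/s; V₁ = q/y₁ = 4.114 m/s. Fr₁ = V₁/√(g·y₁) = 4.272.
Sequent-depth ratio: y₂/y₁ = ½[√(1 + 8Fr₁²) − 1] = ½[√146.99 − 1] = 5.562.
y₂ = 5.562 × 0.09454 = 0.5258 m.
Head loss: ΔE = (y₂ − y₁)³/(4y₁y₂) = (0.5258 − 0.09454)³/(4×0.09454×0.5258) = 0.08023/0.1989 = 0.4035 m.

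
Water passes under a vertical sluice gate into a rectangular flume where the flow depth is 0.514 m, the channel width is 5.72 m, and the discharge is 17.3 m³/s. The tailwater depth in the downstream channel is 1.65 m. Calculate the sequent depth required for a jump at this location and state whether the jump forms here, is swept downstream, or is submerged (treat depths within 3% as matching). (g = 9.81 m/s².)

q = Q/b = 17.3/5.72 = 3.02 m²/s; V₁ = q/y₁ = 5.88 m/s. Fr₁ = V₁/√(g·y₁) = 2.62.
Sequent-depth ratio: y₂/y₁ = ½[√(1 + 8Fr₁²) − 1] = ½[√55.93 − 1] = 3.24.
y₂ = 3.24 × 0.514 = 1.67 m.
Tailwater y_tw = 1.65 m: y_tw ≈ y₂, so the jump forms here.

y₂ = 1.67 m; the jump forms here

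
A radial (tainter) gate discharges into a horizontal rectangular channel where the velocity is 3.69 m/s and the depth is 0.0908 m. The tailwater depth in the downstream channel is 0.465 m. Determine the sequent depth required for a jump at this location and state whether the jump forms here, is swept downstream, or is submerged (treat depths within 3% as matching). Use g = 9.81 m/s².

y₂ = 0.459 m; the jump forms here

Fr₁ = V₁/√(g·y₁) = 3.69/√(9.81×0.0908) = 3.91.
By Bélanger, y₂/y₁ = ½[√(1 + 8Fr₁²) − 1] = ½[√123.3 − 1] = 5.05.
y₂ = 5.05 × 0.0908 = 0.459 m.
Tailwater y_tw = 0.465 m: y_tw ≈ y₂, so the jump forms here.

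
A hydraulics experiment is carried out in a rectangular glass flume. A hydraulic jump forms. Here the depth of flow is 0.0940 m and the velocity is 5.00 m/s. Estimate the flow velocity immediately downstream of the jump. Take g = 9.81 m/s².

Fr₁ = V₁/√(g·y₁) = 5.00/√(9.81×0.0940) = 5.21.
Bélanger equation: y₂/y₁ = ½[√(1 + 8Fr₁²) − 1] = ½[√217.9 − 1] = 6.88.
y₂ = 6.88 × 0.0940 = 0.647 m.
q = V₁·y₁ = 5.00 × 0.0940 = 0.470 m²/s.
V₂ = q/y₂ = 0.470/0.647 = 0.727 m/s.

V₂ = 0.727 m/s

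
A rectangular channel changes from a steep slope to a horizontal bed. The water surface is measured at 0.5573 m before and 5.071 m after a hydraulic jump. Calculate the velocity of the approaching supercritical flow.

V₁ = 15.85 m/s

For a rectangular channel the momentum equation gives q² = ½·g·y₁·y₂·(y₁ + y₂) = ½×9.81×0.5573×5.071×5.628 = 78.02.
q = √78.02 = 8.833 m²/s.
V₁ = q/y₁ = 8.833/0.5573 = 15.85 m/s.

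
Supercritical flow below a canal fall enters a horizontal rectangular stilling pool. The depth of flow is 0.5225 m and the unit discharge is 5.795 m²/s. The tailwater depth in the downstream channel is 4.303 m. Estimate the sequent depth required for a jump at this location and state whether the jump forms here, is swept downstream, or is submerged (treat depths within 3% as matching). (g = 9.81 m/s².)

V₁ = q/y₁ = 5.795/0.5225 = 11.09 m/s. Fr₁ = V₁/√(g·y₁) = 11.09/√(9.81×0.5225) = 4.899.
Bélanger equation: y₂/y₁ = ½[√(1 + 8Fr₁²) − 1] = ½[√192.99 − 1] = 6.446.
y₂ = 6.446 × 0.5225 = 3.368 m.
Tailwater y_tw = 4.303 m: y_tw > y₂, so the jump is submerged.

y₂ = 3.368 m; the jump is submerged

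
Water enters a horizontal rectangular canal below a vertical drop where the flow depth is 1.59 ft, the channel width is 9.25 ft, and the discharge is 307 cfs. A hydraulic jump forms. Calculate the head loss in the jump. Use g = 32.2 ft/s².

q = Q/b = 307/9.25 = 33.2 ft²/s; V₁ = q/y₁ = 20.9 ft/s. Fr₁ = V₁/√(g·y₁) = 2.92.
Bélanger equation: y₂/y₁ = ½[√(1 + 8Fr₁²) − 1] = ½[√69.08 − 1] = 3.66.
y₂ = 3.66 × 1.59 = 5.81 ft.
Head loss: ΔE = (y₂ − y₁)³/(4y₁y₂) = (5.81 − 1.59)³/(4×1.59×5.81) = 75.3/37.0 = 2.04 ft.

ΔE = 2.04 ft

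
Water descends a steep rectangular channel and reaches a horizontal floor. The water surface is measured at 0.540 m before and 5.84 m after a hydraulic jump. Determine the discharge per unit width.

q = 9.93 m²/s

For a rectangular channel the momentum equation gives q² = ½·g·y₁·y₂·(y₁ + y₂) = ½×9.81×0.540×5.84×6.38 = 98.7.
q = √98.7 = 9.93 m²/s.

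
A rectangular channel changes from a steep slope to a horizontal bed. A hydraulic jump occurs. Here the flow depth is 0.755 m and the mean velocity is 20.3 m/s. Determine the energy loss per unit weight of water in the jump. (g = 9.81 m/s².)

Fr₁ = V₁/√(g·y₁) = 20.3/√(9.81×0.755) = 7.46.
Conjugate-depth relation: y₂/y₁ = ½[√(1 + 8Fr₁²) − 1] = ½[√446.1 − 1] = 10.1.
y₂ = 10.1 × 0.755 = 7.60 m.
q = V₁·y₁ = 20.3 × 0.755 = 15.3 m²/s. V₂ = q/y₂ = 15.3/7.60 = 2.02 m/s. E₁ = y₁ + V₁²/2g = 21.8 m; E₂ = y₂ + V₂²/2g = 7.80 m. ΔE = E₁ − E₂ = 14.0 m.

ΔE = 14.0 m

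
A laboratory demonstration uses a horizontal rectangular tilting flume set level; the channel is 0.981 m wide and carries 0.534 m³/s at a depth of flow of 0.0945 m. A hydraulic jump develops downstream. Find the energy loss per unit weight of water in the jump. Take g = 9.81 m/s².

q = Q/b = 0.534/0.981 = 0.544 m²/s; V₁ = q/y₁ = 5.76 m/s. Fr₁ = V₁/√(g·y₁) = 5.98.
From the momentum equation for a rectangular channel, y₂/y₁ = ½[√(1 + 8Fr₁²) − 1] = ½[√287.3 − 1] = 7.98.
y₂ = 7.98 × 0.0945 = 0.754 m.
Head loss: ΔE = (y₂ − y₁)³/(4y₁y₂) = (0.754 − 0.0945)³/(4×0.0945×0.754) = 0.286/0.285 = 1.01 m.

ΔE = 1.01 m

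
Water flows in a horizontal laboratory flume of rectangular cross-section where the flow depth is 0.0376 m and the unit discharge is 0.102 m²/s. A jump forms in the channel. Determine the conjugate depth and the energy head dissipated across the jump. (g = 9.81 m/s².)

V₁ = q/y₁ = 0.102/0.0376 = 2.71 m/s. Fr₁ = V₁/√(g·y₁) = 2.71/√(9.81×0.0376) = 4.47.
Sequent-depth ratio: y₂/y₁ = ½[√(1 + 8Fr₁²) − 1] = ½[√160.6 − 1] = 5.84.
y₂ = 5.84 × 0.0376 = 0.219 m.
V₂ = q/y₂ = 0.102/0.219 = 0.465 m/s. E₁ = y₁ + V₁²/2g = 0.413 m; E₂ = y₂ + V₂²/2g = 0.230 m. ΔE = E₁ − E₂ = 0.182 m.

y₂ = 0.219 m; ΔE = 0.182 m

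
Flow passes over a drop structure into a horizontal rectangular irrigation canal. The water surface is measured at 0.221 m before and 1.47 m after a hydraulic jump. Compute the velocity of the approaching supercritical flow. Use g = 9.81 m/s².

V₁ = 7.43 m/s

For a rectangular channel the momentum equation gives q² = ½·g·y₁·y₂·(y₁ + y₂) = ½×9.81×0.221×1.47×1.69 = 2.69.
q = √2.69 = 1.64 m²/s.
V₁ = q/y₁ = 1.64/0.221 = 7.43 m/s.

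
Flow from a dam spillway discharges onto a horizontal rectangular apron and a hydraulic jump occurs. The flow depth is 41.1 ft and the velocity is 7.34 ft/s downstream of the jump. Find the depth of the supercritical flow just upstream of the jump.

y₁ = 3.11 ft

Fr₂ = V₂/√(g·y₂) = 7.34/√(32.2×41.1) = 0.202.
From the momentum equation (using Fr₂), y₁/y₂ = ½[√(1 + 8Fr₂²) − 1] = ½[√1.326 − 1] = 0.0757.
y₁ = 0.0757 × 41.1 = 3.11 ft.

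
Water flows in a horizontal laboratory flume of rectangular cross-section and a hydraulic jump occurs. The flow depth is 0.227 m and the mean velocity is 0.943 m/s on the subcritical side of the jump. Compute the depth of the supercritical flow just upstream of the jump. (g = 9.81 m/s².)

Fr₂ = V₂/√(g·y₂) = 0.943/√(9.81×0.227) = 0.632.
From the momentum equation (using Fr₂), y₁/y₂ = ½[√(1 + 8Fr₂²) − 1] = ½[√4.195 − 1] = 0.524.
y₁ = 0.524 × 0.227 = 0.119 m.

y₁ = 0.119 m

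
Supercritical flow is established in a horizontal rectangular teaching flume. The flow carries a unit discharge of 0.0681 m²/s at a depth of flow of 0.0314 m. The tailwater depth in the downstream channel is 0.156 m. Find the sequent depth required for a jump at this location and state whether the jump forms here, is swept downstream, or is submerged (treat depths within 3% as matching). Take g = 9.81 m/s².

y₂ = 0.159 m; the jump forms here

V₁ = q/y₁ = 0.0681/0.0314 = 2.17 m/s. Fr₁ = V₁/√(g·y₁) = 2.17/√(9.81×0.0314) = 3.91.
Bélanger equation: y₂/y₁ = ½[√(1 + 8Fr₁²) − 1] = ½[√123.2 − 1] = 5.05.
y₂ = 5.05 × 0.0314 = 0.159 m.
Tailwater y_tw = 0.156 m: y_tw ≈ y₂, so the jump forms here.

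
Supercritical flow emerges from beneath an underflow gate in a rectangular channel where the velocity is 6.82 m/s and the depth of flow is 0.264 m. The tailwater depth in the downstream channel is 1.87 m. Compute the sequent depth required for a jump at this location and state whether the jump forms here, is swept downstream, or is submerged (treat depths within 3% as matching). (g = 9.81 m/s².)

y₂ = 1.46 m; the jump is submerged

Fr₁ = V₁/√(g·y₁) = 6.82/√(9.81×0.264) = 4.24.
By Bélanger, y₂/y₁ = ½[√(1 + 8Fr₁²) − 1] = ½[√144.7 − 1] = 5.51.
y₂ = 5.51 × 0.264 = 1.46 m.
Tailwater y_tw = 1.87 m: y_tw > y₂, so the jump is submerged.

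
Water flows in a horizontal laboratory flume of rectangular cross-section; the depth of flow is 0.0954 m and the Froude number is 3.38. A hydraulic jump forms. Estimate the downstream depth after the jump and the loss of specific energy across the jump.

Fr₁ = 3.38 (given).
Bélanger equation: y₂/y₁ = ½[√(1 + 8Fr₁²) − 1] = ½[√92.40 − 1] = 4.31.
y₂ = 4.31 × 0.0954 = 0.411 m.
Head loss: ΔE = (y₂ − y₁)³/(4y₁y₂) = (0.411 − 0.0954)³/(4×0.0954×0.411) = 0.0314/0.157 = 0.200 m.

y₂ = 0.411 m; ΔE = 0.200 m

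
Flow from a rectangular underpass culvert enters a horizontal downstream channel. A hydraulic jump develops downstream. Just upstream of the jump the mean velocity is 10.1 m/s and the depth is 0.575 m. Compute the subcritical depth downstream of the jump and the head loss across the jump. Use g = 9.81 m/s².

Fr₁ = V₁/√(g·y₁) = 10.1/√(9.81×0.575) = 4.25.
By Bélanger, y₂/y₁ = ½[√(1 + 8Fr₁²) − 1] = ½[√145.7 − 1] = 5.53.
y₂ = 5.53 × 0.575 = 3.18 m.
Head loss: ΔE = (y₂ − y₁)³/(4y₁y₂) = (3.18 − 0.575)³/(4×0.575×3.18) = 17.7/7.32 = 2.42 m.

y₂ = 3.18 m; ΔE = 2.42 m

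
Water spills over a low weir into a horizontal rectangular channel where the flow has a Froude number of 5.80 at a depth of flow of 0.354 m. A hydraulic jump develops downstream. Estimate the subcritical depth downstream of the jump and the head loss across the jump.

Fr₁ = 5.80 (given).
By Bélanger, y₂/y₁ = ½[√(1 + 8Fr₁²) − 1] = ½[√270.1 − 1] = 7.72.
y₂ = 7.72 × 0.354 = 2.73 m.
V₁ = Fr₁·√(g·y₁) = 5.80×√(9.81×0.354) = 10.8 m/s; q = V₁·y₁ = 3.83 m²/s. V₂ = q/y₂ = 3.83/2.73 = 1.40 m/s. E₁ = y₁ + V₁²/2g = 6.31 m; E₂ = y₂ + V₂²/2g = 2.83 m. ΔE = E₁ − E₂ = 3.48 m.

y₂ = 2.73 m; ΔE = 3.48 m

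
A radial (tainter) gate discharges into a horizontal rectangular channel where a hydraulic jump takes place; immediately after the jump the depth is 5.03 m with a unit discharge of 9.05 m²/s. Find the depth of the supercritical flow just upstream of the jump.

y₁ = 0.591 m

V₂ = q/y₂ = 9.05/5.03 = 1.80 m/s; Fr₂ = V₂/√(g·y₂) = 0.256.
Applying the sequent-depth relation in reverse, y₁/y₂ = ½[√(1 + 8Fr₂²) − 1] = ½[√1.525 − 1] = 0.117.
y₁ = 0.117 × 5.03 = 0.591 m.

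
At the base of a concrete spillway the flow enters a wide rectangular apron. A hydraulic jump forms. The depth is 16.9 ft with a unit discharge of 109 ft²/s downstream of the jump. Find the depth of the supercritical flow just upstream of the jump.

V₂ = q/y₂ = 109/16.9 = 6.45 ft/s; Fr₂ = V₂/√(g·y₂) = 0.276.
From the momentum equation (using Fr₂), y₁/y₂ = ½[√(1 + 8Fr₂²) − 1] = ½[√1.612 − 1] = 0.135.
y₁ = 0.135 × 16.9 = 2.28 ft.

y₁ = 2.28 ft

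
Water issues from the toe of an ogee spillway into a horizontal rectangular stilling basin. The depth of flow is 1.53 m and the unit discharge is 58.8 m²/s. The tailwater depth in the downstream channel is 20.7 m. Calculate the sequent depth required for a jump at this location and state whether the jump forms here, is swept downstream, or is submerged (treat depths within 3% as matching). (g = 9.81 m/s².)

V₁ = q/y₁ = 58.8/1.53 = 38.4 m/s. Fr₁ = V₁/√(g·y₁) = 38.4/√(9.81×1.53) = 9.92.
Conjugate-depth relation: y₂/y₁ = ½[√(1 + 8Fr₁²) − 1] = ½[√788.2 − 1] = 13.5.
y₂ = 13.5 × 1.53 = 20.7 m.
Tailwater y_tw = 20.7 m: y_tw ≈ y₂, so the jump forms here.

y₂ = 20.7 m; the jump forms here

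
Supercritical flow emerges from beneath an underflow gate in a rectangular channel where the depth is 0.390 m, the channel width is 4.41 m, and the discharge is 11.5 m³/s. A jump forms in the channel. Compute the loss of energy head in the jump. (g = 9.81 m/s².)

ΔE = 0.848 m

q = Q/b = 11.5/4.41 = 2.61 m²/s; V₁ = q/y₁ = 6.69 m/s. Fr₁ = V₁/√(g·y₁) = 3.42.
By Bélanger, y₂/y₁ = ½[√(1 + 8Fr₁²) − 1] = ½[√94.49 − 1] = 4.36.
y₂ = 4.36 × 0.390 = 1.70 m.
V₂ = q/y₂ = 2.61/1.70 = 1.53 m/s. E₁ = y₁ + V₁²/2g = 2.67 m; E₂ = y₂ + V₂²/2g = 1.82 m. ΔE = E₁ − E₂ = 0.848 m.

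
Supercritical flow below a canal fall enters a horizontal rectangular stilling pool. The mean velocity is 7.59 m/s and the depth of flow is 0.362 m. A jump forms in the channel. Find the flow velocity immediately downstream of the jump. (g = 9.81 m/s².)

Fr₁ = V₁/√(g·y₁) = 7.59/√(9.81×0.362) = 4.03.
From the momentum equation for a rectangular channel, y₂/y₁ = ½[√(1 + 8Fr₁²) − 1] = ½[√130.8 − 1] = 5.22.
y₂ = 5.22 × 0.362 = 1.89 m.
q = V₁·y₁ = 7.59 × 0.362 = 2.75 m²/s.
V₂ = q/y₂ = 2.75/1.89 = 1.45 m/s.

V₂ = 1.45 m/s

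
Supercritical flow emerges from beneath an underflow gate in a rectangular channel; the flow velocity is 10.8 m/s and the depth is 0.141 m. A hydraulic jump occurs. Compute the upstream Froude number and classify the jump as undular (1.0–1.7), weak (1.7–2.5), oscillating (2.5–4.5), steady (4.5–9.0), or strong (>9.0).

Fr₁ = 9.18; strong jump

Fr₁ = V₁/√(g·y₁) = 10.8/√(9.81×0.141) = 9.18.
Fr₁ = 9.18 lies in the strong range.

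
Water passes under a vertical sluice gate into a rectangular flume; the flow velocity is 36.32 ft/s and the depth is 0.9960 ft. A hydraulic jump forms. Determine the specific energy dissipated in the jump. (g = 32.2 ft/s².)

Fr₁ = V₁/√(g·y₁) = 36.32/√(32.2×0.9960) = 6.413.
Bélanger equation: y₂/y₁ = ½[√(1 + 8Fr₁²) − 1] = ½[√330.05 − 1] = 8.584.
y₂ = 8.584 × 0.9960 = 8.549 ft.
Head loss: ΔE = (y₂ − y₁)³/(4y₁y₂) = (8.549 − 0.9960)³/(4×0.9960×8.549) = 430.9/34.06 = 12.65 ft.

ΔE = 12.65 ft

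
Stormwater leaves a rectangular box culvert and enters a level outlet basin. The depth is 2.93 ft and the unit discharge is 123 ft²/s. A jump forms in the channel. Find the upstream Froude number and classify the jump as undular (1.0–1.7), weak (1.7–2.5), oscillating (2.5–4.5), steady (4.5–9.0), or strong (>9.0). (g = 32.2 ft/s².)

V₁ = q/y₁ = 123/2.93 = 42.0 ft/s. Fr₁ = V₁/√(g·y₁) = 42.0/√(32.2×2.93) = 4.32.
Fr₁ = 4.32 lies in the oscillating range.

Fr₁ = 4.32; oscillating jump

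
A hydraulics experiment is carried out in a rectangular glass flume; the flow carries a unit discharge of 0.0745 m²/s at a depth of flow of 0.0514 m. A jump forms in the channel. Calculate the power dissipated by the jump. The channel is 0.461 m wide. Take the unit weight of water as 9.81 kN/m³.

P = 0.00521 kW

V₁ = q/y₁ = 0.0745/0.0514 = 1.45 m/s. Fr₁ = V₁/√(g·y₁) = 1.45/√(9.81×0.0514) = 2.04.
From the momentum equation for a rectangular channel, y₂/y₁ = ½[√(1 + 8Fr₁²) − 1] = ½[√34.33 − 1] = 2.43.
y₂ = 2.43 × 0.0514 = 0.125 m.
Head loss: ΔE = (y₂ − y₁)³/(4y₁y₂) = (0.125 − 0.0514)³/(4×0.0514×0.125) = 0.000397/0.0257 = 0.0155 m.
Q = q·b = 0.0745 × 0.461 = 0.0343 m³/s. P = γ·Q·ΔE = 9.81 × 0.0343 × 0.0155 = 0.00521 kW.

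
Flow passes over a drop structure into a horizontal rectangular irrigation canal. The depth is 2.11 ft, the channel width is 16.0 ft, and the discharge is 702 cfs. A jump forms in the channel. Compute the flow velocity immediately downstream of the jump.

q = Q/b = 702/16.0 = 43.9 ft²/s; V₁ = q/y₁ = 20.8 ft/s. Fr₁ = V₁/√(g·y₁) = 2.52.
From the momentum equation for a rectangular channel, y₂/y₁ = ½[√(1 + 8Fr₁²) − 1] = ½[√51.91 − 1] = 3.10.
y₂ = 3.10 × 2.11 = 6.55 ft.
V₂ = q/y₂ = 43.9/6.55 = 6.70 ft/s.

V₂ = 6.70 ft/s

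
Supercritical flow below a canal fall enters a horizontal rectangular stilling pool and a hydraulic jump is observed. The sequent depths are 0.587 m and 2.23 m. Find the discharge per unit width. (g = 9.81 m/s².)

For a rectangular channel the momentum equation gives q² = ½·g·y₁·y₂·(y₁ + y₂) = ½×9.81×0.587×2.23×2.82 = 18.1.
q = √18.1 = 4.25 m²/s.

q = 4.25 m²/s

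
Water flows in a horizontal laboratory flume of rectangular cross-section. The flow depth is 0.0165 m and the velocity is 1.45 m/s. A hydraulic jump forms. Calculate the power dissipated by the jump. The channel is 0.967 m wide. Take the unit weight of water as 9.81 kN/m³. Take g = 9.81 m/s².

P = 0.00962 kW

Fr₁ = V₁/√(g·y₁) = 1.45/√(9.81×0.0165) = 3.60.
Conjugate-depth relation: y₂/y₁ = ½[√(1 + 8Fr₁²) − 1] = ½[√104.9 − 1] = 4.62.
y₂ = 4.62 × 0.0165 = 0.0763 m.
q = V₁·y₁ = 1.45 × 0.0165 = 0.0239 m²/s. V₂ = q/y₂ = 0.0239/0.0763 = 0.314 m/s. E₁ = y₁ + V₁²/2g = 0.124 m; E₂ = y₂ + V₂²/2g = 0.0813 m. ΔE = E₁ − E₂ = 0.0424 m.
Q = q·b = 0.0239 × 0.967 = 0.0231 m³/s. P = γ·Q·ΔE = 9.81 × 0.0231 × 0.0424 = 0.00962 kW.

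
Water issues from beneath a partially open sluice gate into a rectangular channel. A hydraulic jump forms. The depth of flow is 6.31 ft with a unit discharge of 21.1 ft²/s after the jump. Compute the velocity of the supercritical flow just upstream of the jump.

V₂ = q/y₂ = 21.1/6.31 = 3.34 ft/s; Fr₂ = V₂/√(g·y₂) = 0.235.
From the momentum equation (using Fr₂), y₁/y₂ = ½[√(1 + 8Fr₂²) − 1] = ½[√1.440 − 1] = 0.100.
y₁ = 0.100 × 6.31 = 0.631 ft.
V₁ = q/y₁ = 21.1/0.631 = 33.4 ft/s.

V₁ = 33.4 ft/s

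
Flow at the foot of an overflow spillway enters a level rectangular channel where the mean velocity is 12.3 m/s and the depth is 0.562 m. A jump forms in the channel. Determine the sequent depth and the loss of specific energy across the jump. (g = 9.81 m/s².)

Fr₁ = V₁/√(g·y₁) = 12.3/√(9.81×0.562) = 5.24.
Bélanger equation: y₂/y₁ = ½[√(1 + 8Fr₁²) − 1] = ½[√220.5 − 1] = 6.93.
y₂ = 6.93 × 0.562 = 3.89 m.
q = V₁·y₁ = 12.3 × 0.562 = 6.91 m²/s. V₂ = q/y₂ = 6.91/3.89 = 1.78 m/s. E₁ = y₁ + V₁²/2g = 8.27 m; E₂ = y₂ + V₂²/2g = 4.05 m. ΔE = E₁ − E₂ = 4.22 m.

y₂ = 3.89 m; ΔE = 4.22 m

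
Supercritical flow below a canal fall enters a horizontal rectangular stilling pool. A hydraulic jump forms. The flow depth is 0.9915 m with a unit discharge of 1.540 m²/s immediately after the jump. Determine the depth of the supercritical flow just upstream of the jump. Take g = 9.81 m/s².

y₁ = 0.3606 m

V₂ = q/y₂ = 1.540/0.9915 = 1.553 m/s; Fr₂ = V₂/√(g·y₂) = 0.4980.
Applying the sequent-depth relation in reverse, y₁/y₂ = ½[√(1 + 8Fr₂²) − 1] = ½[√2.9842 − 1] = 0.3637.
y₁ = 0.3637 × 0.9915 = 0.3606 m.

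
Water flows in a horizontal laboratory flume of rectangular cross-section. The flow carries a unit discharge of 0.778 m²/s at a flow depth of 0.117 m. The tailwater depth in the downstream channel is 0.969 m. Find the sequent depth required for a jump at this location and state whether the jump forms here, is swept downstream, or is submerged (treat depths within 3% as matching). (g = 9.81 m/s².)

V₁ = q/y₁ = 0.778/0.117 = 6.65 m/s. Fr₁ = V₁/√(g·y₁) = 6.65/√(9.81×0.117) = 6.21.
Bélanger equation: y₂/y₁ = ½[√(1 + 8Fr₁²) − 1] = ½[√309.2 − 1] = 8.29.
y₂ = 8.29 × 0.117 = 0.970 m.
Tailwater y_tw = 0.969 m: y_tw ≈ y₂, so the jump forms here.

y₂ = 0.970 m; the jump forms here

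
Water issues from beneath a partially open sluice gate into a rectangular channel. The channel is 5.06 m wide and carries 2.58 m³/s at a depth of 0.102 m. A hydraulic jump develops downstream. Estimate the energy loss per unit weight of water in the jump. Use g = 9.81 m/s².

ΔE = 0.675 m

q = Q/b = 2.58/5.06 = 0.510 m²/s; V₁ = q/y₁ = 5.00 m/s. Fr₁ = V₁/√(g·y₁) = 5.00.
By Bélanger, y₂/y₁ = ½[√(1 + 8Fr₁²) − 1] = ½[√200.8 − 1] = 6.58.
y₂ = 6.58 × 0.102 = 0.672 m.
Head loss: ΔE = (y₂ − y₁)³/(4y₁y₂) = (0.672 − 0.102)³/(4×0.102×0.672) = 0.185/0.274 = 0.675 m.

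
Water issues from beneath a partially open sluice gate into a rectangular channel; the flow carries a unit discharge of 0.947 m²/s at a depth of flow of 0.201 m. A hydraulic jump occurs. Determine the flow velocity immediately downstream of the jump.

V₂ = 1.10 m/s

V₁ = q/y₁ = 0.947/0.201 = 4.71 m/s. Fr₁ = V₁/√(g·y₁) = 4.71/√(9.81×0.201) = 3.36.
Conjugate-depth relation: y₂/y₁ = ½[√(1 + 8Fr₁²) − 1] = ½[√91.06 − 1] = 4.27.
y₂ = 4.27 × 0.201 = 0.859 m.
V₂ = q/y₂ = 0.947/0.859 = 1.10 m/s.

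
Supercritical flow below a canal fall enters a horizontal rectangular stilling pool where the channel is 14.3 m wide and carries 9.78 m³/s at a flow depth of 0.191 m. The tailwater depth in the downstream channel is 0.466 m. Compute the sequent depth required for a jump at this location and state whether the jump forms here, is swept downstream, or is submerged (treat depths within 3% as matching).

y₂ = 0.618 m; the jump is swept downstream

q = Q/b = 9.78/14.3 = 0.684 m²/s; V₁ = q/y₁ = 3.58 m/s. Fr₁ = V₁/√(g·y₁) = 2.62.
Sequent-depth ratio: y₂/y₁ = ½[√(1 + 8Fr₁²) − 1] = ½[√55.74 − 1] = 3.23.
y₂ = 3.23 × 0.191 = 0.618 m.
Tailwater y_tw = 0.466 m: y_tw < y₂, so the jump is swept downstream.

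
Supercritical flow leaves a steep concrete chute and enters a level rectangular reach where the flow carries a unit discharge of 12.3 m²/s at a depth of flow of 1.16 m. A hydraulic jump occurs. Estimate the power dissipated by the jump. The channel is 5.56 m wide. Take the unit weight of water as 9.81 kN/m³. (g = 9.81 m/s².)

V₁ = q/y₁ = 12.3/1.16 = 10.6 m/s. Fr₁ = V₁/√(g·y₁) = 10.6/√(9.81×1.16) = 3.14.
By Bélanger, y₂/y₁ = ½[√(1 + 8Fr₁²) − 1] = ½[√80.04 − 1] = 3.97.
y₂ = 3.97 × 1.16 = 4.61 m.
V₂ = q/y₂ = 12.3/4.61 = 2.67 m/s. E₁ = y₁ + V₁²/2g = 6.89 m; E₂ = y₂ + V₂²/2g = 4.97 m. ΔE = E₁ − E₂ = 1.92 m.
Q = q·b = 12.3 × 5.56 = 68.4 m³/s. P = γ·Q·ΔE = 9.81 × 68.4 × 1.92 = 1287 kW.

P = 1287 kW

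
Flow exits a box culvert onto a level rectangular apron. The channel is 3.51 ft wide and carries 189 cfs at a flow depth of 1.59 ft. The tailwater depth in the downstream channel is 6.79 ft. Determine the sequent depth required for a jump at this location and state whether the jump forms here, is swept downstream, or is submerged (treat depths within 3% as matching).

q = Q/b = 189/3.51 = 53.8 ft²/s; V₁ = q/y₁ = 33.9 ft/s. Fr₁ = V₁/√(g·y₁) = 4.73.
From the momentum equation for a rectangular channel, y₂/y₁ = ½[√(1 + 8Fr₁²) − 1] = ½[√180.2 − 1] = 6.21.
y₂ = 6.21 × 1.59 = 9.88 ft.
Tailwater y_tw = 6.79 ft: y_tw < y₂, so the jump is swept downstream.

y₂ = 9.88 ft; the jump is swept downstream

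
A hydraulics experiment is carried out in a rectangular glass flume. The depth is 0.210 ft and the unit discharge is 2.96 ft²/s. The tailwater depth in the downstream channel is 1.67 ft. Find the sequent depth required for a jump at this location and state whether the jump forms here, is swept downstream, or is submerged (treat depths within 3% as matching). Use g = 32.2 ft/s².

y₂ = 1.51 ft; the jump is submerged

V₁ = q/y₁ = 2.96/0.210 = 14.1 ft/s. Fr₁ = V₁/√(g·y₁) = 14.1/√(32.2×0.210) = 5.42.
Bélanger equation: y₂/y₁ = ½[√(1 + 8Fr₁²) − 1] = ½[√236.0 − 1] = 7.18.
y₂ = 7.18 × 0.210 = 1.51 ft.
Tailwater y_tw = 1.67 ft: y_tw > y₂, so the jump is submerged.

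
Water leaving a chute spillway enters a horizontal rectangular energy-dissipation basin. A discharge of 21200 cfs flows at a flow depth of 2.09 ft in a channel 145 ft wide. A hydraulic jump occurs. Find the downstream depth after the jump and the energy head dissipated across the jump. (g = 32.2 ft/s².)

q = Q/b = 21200/145 = 146 ft²/s; V₁ = q/y₁ = 70.0 ft/s. Fr₁ = V₁/√(g·y₁) = 8.53.
By Bélanger, y₂/y₁ = ½[√(1 + 8Fr₁²) − 1] = ½[√582.7 − 1] = 11.6.
y₂ = 11.6 × 2.09 = 24.2 ft.
V₂ = q/y₂ = 146/24.2 = 6.05 ft/s. E₁ = y₁ + V₁²/2g = 78.1 ft; E₂ = y₂ + V₂²/2g = 24.7 ft. ΔE = E₁ − E₂ = 53.3 ft.

y₂ = 24.2 ft; ΔE = 53.3 ft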